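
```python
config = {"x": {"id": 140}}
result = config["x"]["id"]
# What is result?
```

Trace:
`config = {"x": {"id": 140}}` → config = {'x': {'id': 140}}
`result = config["x"]["id"]` → result = 140
So result = 140

Answer: 140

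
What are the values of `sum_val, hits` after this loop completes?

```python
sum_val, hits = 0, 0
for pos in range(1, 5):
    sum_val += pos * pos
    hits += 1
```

Sum of squares and count
`sum_val, hits` takes the values: (0, 0) → (1, 0) → (1, 1) → (5, 1) → (5, 2) → (14, 2) → (14, 3) → (30, 3) → (30, 4)

Answer: 30, 4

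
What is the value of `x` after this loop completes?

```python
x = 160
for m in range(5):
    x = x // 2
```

Halve 5 times: 160 // 2^5 = 5
`x` takes the values: 160 → 80 → 40 → 20 → 10 → 5

Answer: 5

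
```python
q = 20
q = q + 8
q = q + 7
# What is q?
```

Trace:
`q = 20` → q = 20
`q = q + 8` → q = 28
`q = q + 7` → q = 35
So q = 35

Answer: 35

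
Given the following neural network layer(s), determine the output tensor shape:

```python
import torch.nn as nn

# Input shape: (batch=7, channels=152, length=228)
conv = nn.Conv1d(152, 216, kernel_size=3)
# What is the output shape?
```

Input: (7, 152, 228) -> Output: (7, 216, 226)

Answer: (7, 216, 226)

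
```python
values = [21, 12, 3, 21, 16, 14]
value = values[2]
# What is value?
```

Trace:
`values = [21, 12, 3, 21, 16, 14]` → values = [21, 12, 3, 21, 16, 14]
`value = values[2]` → value = 3
So value = 3

Answer: 3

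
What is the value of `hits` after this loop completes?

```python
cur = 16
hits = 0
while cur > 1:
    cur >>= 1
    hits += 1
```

Count right shifts until 1
`hits` takes the values: 0 → 1 → 2 → 3 → 4

Answer: 4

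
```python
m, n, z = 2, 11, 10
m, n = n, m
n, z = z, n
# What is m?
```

Trace:
`m, n, z = 2, 11, 10` → m = 2; n = 11; z = 10
`m, n = n, m` → m = 11; n = 2
`n, z = z, n` → n = 10; z = 2
So m = 11

Answer: 11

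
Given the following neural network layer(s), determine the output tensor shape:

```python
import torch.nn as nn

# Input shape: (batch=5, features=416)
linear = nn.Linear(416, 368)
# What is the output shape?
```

Input: (5, 416) -> Output: (5, 368)

Answer: (5, 368)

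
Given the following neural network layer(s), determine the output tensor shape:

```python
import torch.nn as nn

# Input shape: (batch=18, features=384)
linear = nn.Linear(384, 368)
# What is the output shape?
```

Input: (18, 384) -> Output: (18, 368)

Answer: (18, 368)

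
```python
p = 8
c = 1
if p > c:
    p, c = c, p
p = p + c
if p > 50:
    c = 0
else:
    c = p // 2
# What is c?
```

Trace:
`p = 8` → p = 8
`c = 1` → c = 1
`if p > c: ...` → p > c is True → p = 1; c = 8
`p = p + c` → p = 9
`if p > 50: ...` → p > 50 is False, take else branch → c = 4
So c = 4

Answer: 4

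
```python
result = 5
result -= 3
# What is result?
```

Trace:
`result = 5` → result = 5
`result -= 3` → result = 2
So result = 2

Answer: 2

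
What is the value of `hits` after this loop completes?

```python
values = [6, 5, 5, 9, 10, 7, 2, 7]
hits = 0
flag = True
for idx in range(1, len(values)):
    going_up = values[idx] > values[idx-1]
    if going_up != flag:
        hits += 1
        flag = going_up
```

Count direction changes in [6, 5, 5, 9, 10, 7, 2, 7]
`hits` takes the values: 0 → 1 → 2 → 3 → 4

Answer: 4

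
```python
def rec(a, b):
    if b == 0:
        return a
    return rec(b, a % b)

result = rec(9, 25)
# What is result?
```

rec(9, 25) -> rec(25, 9) -> rec(9, 7) -> rec(7, 2) -> rec(2, 1) -> rec(1, 0) -> 1

Answer: 1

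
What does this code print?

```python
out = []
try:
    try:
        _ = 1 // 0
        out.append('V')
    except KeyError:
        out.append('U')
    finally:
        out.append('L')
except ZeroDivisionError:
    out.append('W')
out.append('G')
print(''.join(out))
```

Execution trace: 'L' (inner finally) → 'W' (outer except ZeroDivisionError) → 'G' (after the try/except). Output: LWG

Answer: LWG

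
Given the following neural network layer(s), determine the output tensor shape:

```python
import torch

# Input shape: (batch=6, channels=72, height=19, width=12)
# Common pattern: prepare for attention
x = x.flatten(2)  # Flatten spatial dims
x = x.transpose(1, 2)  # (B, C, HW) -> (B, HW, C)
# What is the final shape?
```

Input: (6, 72, 19, 12) -> after flatten(2): (6, 72, 228) -> Output: (6, 228, 72)

Answer: (6, 228, 72)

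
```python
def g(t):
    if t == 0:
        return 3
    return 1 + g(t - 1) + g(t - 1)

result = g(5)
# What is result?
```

g(t) = 1 + 2·g(t-1), g(0)=3. Closed form: (3+1)·2^5 - 1 = 127.

Answer: 127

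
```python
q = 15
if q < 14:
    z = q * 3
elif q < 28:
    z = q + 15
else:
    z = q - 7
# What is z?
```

Trace:
`q = 15` → q = 15
`if q < 14: ...` → q < 14 is False, q < 28 is True → z = 30
So z = 30

Answer: 30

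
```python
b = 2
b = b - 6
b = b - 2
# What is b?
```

Trace:
`b = 2` → b = 2
`b = b - 6` → b = -4
`b = b - 2` → b = -6
So b = -6

Answer: -6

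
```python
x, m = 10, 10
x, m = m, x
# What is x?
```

Trace:
`x, m = 10, 10` → x = 10; m = 10
`x, m = m, x` → x = 10; m = 10
So x = 10

Answer: 10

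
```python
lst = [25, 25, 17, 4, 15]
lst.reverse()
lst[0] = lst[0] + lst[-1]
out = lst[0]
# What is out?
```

Trace:
`lst = [25, 25, 17, 4, 15]` → lst = [25, 25, 17, 4, 15]
`lst.reverse()` → lst = [15, 4, 17, 25, 25]
`lst[0] = lst[0] + lst[-1]` → lst = [40, 4, 17, 25, 25]
`out = lst[0]` → out = 40
So out = 40

Answer: 40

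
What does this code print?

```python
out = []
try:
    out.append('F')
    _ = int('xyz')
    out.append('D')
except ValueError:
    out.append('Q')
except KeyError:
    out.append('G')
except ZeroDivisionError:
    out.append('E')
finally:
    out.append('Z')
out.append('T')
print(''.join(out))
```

Execution trace: 'F' (try body) → 'Q' (except ValueError) → 'Z' (finally) → 'T' (after the try/except). Output: FQZT

Answer: FQZT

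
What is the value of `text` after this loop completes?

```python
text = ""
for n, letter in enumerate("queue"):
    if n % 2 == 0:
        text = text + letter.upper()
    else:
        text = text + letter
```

Uppercase even positions in 'queue'
`text` takes the values: "" → "Q" → "Qu" → "QuE" → "QuEu" → "QuEuE"

Answer: "QuEuE"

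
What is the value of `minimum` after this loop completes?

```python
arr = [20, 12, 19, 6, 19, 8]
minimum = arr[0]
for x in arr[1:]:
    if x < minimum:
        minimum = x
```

Minimum of [20, 12, 19, 6, 19, 8]
`minimum` takes the values: 20 → 12 → 6

Answer: 6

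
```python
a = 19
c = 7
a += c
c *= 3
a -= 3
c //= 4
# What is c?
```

Trace:
`a = 19` → a = 19
`c = 7` → c = 7
`a += c` → a = 26
`c *= 3` → c = 21
`a -= 3` → a = 23
`c //= 4` → c = 5
So c = 5

Answer: 5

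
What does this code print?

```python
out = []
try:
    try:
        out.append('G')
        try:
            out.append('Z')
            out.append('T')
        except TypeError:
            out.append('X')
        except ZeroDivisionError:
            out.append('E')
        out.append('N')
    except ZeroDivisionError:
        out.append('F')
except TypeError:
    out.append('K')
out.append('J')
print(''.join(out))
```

Execution trace: 'G' (try body) → 'Z' (inner try body) → 'T' (inner try body, no exception) → 'N' (try body, no exception) → 'J' (after the try/except). Output: GZTNJ

Answer: GZTNJ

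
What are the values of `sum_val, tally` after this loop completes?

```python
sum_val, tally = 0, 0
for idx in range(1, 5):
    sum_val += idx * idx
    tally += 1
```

Sum of squares and count
`sum_val, tally` takes the values: (0, 0) → (1, 0) → (1, 1) → (5, 1) → (5, 2) → (14, 2) → (14, 3) → (30, 3) → (30, 4)

Answer: 30, 4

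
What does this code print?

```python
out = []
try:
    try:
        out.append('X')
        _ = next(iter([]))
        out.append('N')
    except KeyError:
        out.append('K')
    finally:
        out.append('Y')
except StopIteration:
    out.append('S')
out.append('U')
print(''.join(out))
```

Execution trace: 'X' (try body) → 'Y' (finally) → 'S' (outer except StopIteration) → 'U' (after the try/except). Output: XYSU

Answer: XYSU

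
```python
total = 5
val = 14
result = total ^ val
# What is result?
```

Trace:
`total = 5` → total = 5
`val = 14` → val = 14
`result = total ^ val` → result = 11
So result = 11

Answer: 11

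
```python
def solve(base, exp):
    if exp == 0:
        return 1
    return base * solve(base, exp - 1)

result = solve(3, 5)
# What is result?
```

solve(3, 5) = 3 * 3 * 3 * 3 * 3 = 243

Answer: 243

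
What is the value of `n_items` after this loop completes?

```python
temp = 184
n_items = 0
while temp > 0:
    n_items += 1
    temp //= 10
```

Count digits by repeated division by 10
`n_items` takes the values: 0 → 1 → 2 → 3

Answer: 3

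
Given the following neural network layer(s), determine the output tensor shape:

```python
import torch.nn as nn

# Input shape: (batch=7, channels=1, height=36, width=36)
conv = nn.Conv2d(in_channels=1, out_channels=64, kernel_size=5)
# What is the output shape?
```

Input: (7, 1, 36, 36) -> Output: (7, 64, 32, 32)

Answer: (7, 64, 32, 32)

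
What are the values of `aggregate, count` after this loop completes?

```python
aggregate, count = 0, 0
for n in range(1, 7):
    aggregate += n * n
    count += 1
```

Sum of squares and count
`aggregate, count` takes the values: (0, 0) → (1, 0) → (1, 1) → (5, 1) → (5, 2) → (14, 2) → (14, 3) → (30, 3) → (30, 4) → (55, 4) → (55, 5) → (91, 5) → (91, 6)

Answer: 91, 6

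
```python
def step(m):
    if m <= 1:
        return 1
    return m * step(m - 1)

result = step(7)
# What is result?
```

step(7) = 7 * 6 * 5 * 4 * 3 * 2 * 1 = 5040

Answer: 5040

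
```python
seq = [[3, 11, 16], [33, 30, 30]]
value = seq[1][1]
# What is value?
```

Trace:
`seq = [[3, 11, 16], [33, 30, 30]]` → seq = [[3, 11, 16], [33, 30, 30]]
`value = seq[1][1]` → value = 30
So value = 30

Answer: 30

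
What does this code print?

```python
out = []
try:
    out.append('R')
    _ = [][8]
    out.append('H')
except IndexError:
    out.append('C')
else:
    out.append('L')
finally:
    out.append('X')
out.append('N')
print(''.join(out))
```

Execution trace: 'R' (try body) → 'C' (except IndexError) → 'X' (finally) → 'N' (after the try/except). Output: RCXN

Answer: RCXN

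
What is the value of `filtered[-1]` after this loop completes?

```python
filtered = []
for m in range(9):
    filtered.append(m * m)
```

Last element of squares 0 to 8
`filtered` takes the values: [] → [0] → [0, 1] → [0, 1, 4] → [0, 1, 4, 9] → [0, 1, 4, 9, 16] → [0, 1, 4, 9, 16, 25] → [0, 1, 4, 9, 16, 25, 36] → [0, 1, 4, 9, 16, 25, 36, 49] → [0, 1, 4, 9, 16, 25, 36, 49, 64]
So `filtered[-1]` = 64

Answer: 64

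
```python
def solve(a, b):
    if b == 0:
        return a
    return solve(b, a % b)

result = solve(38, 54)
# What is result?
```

solve(38, 54) -> solve(54, 38) -> solve(38, 16) -> solve(16, 6) -> solve(6, 4) -> solve(4, 2) -> solve(2, 0) -> 2

Answer: 2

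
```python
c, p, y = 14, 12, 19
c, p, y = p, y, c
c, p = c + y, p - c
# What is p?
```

Trace:
`c, p, y = 14, 12, 19` → c = 14; p = 12; y = 19
`c, p, y = p, y, c` → c = 12; p = 19; y = 14
`c, p = c + y, p - c` → c = 26; p = 7
So p = 7

Answer: 7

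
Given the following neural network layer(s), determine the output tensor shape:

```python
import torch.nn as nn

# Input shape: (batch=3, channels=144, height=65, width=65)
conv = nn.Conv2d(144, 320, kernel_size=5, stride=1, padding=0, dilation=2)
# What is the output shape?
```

Input: (3, 144, 65, 65) -> Output: (3, 320, 57, 57)

Answer: (3, 320, 57, 57)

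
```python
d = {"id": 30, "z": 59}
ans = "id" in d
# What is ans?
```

Trace:
`d = {"id": 30, "z": 59}` → d = {'id': 30, 'z': 59}
`ans = "id" in d` → ans = True
So ans = True

Answer: True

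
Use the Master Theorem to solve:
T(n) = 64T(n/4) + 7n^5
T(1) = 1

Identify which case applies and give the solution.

a=64, b=4, f(n)=7n^5. log_4(64) = 3. Since c=5 > 3 and the regularity condition holds (64(n/4)^5 = (64/4^5)n^5 with 64/4^5 < 1), Case 3 applies: T(n) = Θ(f(n)) = O(n^5).

Answer: O(n^5) - Case 3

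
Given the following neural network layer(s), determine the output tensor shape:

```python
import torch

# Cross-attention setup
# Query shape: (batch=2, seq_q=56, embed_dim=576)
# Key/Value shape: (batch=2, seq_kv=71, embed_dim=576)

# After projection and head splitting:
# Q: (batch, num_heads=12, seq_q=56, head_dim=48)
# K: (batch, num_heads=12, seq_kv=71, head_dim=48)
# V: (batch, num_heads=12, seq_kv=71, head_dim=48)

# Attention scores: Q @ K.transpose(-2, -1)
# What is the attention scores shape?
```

Input: (2, 56, 576) -> Output: (2, 12, 56, 71)

Answer: (2, 12, 56, 71)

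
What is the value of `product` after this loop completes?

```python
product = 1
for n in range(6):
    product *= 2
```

2^6 = 64
`product` takes the values: 1 → 2 → 4 → 8 → 16 → 32 → 64

Answer: 64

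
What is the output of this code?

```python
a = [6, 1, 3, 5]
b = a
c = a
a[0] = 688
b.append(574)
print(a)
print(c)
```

Key concept: multiple aliases.
Step by step:
`a = [6, 1, 3, 5]` → a = [6, 1, 3, 5]
`b = a` → b = [6, 1, 3, 5] (same object as a)
`c = a` → c = [6, 1, 3, 5] (same object as a, b)
`a[0] = 688` → a = [688, 1, 3, 5] (same object as b, c); b = [688, 1, 3, 5] (same object as a, c); c = [688, 1, 3, 5] (same object as a, b)
`b.append(574)` → a = [688, 1, 3, 5, 574] (same object as b, c); b = [688, 1, 3, 5, 574] (same object as a, c); c = [688, 1, 3, 5, 574] (same object as a, b)
`print(a)` → prints [688, 1, 3, 5, 574]
`print(c)` → prints [688, 1, 3, 5, 574]

Answer:
[688, 1, 3, 5, 574]
[688, 1, 3, 5, 574]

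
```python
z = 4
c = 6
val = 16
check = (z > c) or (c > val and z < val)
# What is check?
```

Trace:
`z = 4` → z = 4
`c = 6` → c = 6
`val = 16` → val = 16
`check = (z > c) or (c > val and z < val)` → check = False
So check = False

Answer: False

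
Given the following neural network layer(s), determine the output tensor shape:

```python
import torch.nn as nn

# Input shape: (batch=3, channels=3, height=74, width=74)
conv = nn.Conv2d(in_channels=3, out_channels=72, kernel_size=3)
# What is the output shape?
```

Input: (3, 3, 74, 74) -> Output: (3, 72, 72, 72)

Answer: (3, 72, 72, 72)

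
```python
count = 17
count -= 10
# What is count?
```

Trace:
`count = 17` → count = 17
`count -= 10` → count = 7
So count = 7

Answer: 7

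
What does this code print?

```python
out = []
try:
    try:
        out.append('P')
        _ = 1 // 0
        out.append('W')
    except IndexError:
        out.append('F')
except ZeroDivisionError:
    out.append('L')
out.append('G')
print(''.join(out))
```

Execution trace: 'P' (try body) → 'L' (outer except ZeroDivisionError) → 'G' (after the try/except). Output: PLG

Answer: PLG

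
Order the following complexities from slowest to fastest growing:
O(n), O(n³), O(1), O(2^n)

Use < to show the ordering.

Ordered by growth rate: O(1) < O(n) < O(n³) < O(2^n)

Answer: O(1) < O(n) < O(n³) < O(2^n)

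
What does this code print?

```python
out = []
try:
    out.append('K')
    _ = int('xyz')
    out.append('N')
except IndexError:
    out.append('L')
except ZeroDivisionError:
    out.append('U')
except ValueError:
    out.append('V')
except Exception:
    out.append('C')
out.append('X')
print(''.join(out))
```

Execution trace: 'K' (try body) → 'V' (except ValueError) → 'X' (after the try/except). Output: KVX

Answer: KVX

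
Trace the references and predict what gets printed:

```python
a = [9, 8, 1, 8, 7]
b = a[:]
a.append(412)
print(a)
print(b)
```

Key concept: slice [:] creates copy.
Step by step:
`a = [9, 8, 1, 8, 7]` → a = [9, 8, 1, 8, 7]
`b = a[:]` → b = [9, 8, 1, 8, 7]
`a.append(412)` → a = [9, 8, 1, 8, 7, 412]
`print(a)` → prints [9, 8, 1, 8, 7, 412]
`print(b)` → prints [9, 8, 1, 8, 7]

Answer:
[9, 8, 1, 8, 7, 412]
[9, 8, 1, 8, 7]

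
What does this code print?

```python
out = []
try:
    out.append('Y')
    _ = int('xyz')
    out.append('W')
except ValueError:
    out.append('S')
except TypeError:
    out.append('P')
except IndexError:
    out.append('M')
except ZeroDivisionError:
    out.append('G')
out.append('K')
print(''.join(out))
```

Execution trace: 'Y' (try body) → 'S' (except ValueError) → 'K' (after the try/except). Output: YSK

Answer: YSK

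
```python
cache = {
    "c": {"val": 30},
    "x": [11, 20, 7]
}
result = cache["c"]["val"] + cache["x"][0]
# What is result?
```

Trace:
`cache = { ...` → cache = {'c': {'val': 30}, 'x': [11, 20, 7]}
`result = cache["c"]["val"] + cache["x"][0]` → result = 41
So result = 41

Answer: 41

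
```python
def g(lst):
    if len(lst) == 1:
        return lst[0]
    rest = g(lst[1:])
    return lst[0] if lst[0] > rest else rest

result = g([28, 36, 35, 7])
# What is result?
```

Recursive max over [28, 36, 35, 7] = 36

Answer: 36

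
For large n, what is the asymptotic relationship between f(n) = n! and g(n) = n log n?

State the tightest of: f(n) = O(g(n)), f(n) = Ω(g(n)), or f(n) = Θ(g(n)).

n! vs n log n: f(n) = Ω(g(n)) but not O(g(n)) — n! grows strictly faster than n log n.

Answer: f(n) = Ω(g(n)) but not O(g(n)) — n! grows strictly faster than n log n.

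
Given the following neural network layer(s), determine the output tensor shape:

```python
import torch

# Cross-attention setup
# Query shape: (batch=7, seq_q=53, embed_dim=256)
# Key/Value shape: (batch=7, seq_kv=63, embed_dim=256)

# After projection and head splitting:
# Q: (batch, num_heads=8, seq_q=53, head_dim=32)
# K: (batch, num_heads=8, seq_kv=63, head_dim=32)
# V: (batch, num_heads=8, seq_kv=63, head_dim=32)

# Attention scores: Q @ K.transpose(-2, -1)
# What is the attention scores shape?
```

Input: (7, 53, 256) -> Output: (7, 8, 53, 63)

Answer: (7, 8, 53, 63)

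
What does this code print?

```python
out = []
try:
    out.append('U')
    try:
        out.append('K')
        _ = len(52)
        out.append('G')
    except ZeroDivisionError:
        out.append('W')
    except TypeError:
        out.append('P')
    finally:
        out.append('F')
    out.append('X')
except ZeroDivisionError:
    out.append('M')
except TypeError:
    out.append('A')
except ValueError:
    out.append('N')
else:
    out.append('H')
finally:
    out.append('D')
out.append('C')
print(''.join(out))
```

Execution trace: 'U' (try body) → 'K' (inner try body) → 'P' (inner except TypeError) → 'F' (inner finally) → 'X' (try body, no exception) → 'H' (else) → 'D' (finally) → 'C' (after the try/except). Output: UKPFXHDC

Answer: UKPFXHDC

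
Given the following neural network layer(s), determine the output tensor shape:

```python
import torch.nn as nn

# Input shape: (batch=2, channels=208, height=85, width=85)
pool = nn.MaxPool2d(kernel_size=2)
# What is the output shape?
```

Input: (2, 208, 85, 85) -> Output: (2, 208, 42, 42)

Answer: (2, 208, 42, 42)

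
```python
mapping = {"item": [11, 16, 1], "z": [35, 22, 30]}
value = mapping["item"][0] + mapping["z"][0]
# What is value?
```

Trace:
`mapping = {"item": [11, 16, 1], "z": [35, 22, 30]}` → mapping = {'item': [11, 16, 1], 'z': [35, 22, 30]}
`value = mapping["item"][0] + mapping["z"][0]` → value = 46
So value = 46

Answer: 46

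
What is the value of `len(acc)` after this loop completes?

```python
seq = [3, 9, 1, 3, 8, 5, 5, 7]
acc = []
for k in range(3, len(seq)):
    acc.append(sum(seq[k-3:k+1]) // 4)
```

Number of 4-element averages
`acc` takes the values: [] → [4] → [4, 5] → [4, 5, 4] → [4, 5, 4, 5] → [4, 5, 4, 5, 6]
So `len(acc)` = 5

Answer: 5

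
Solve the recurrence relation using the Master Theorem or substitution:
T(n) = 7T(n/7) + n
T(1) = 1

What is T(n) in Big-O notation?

By Master Theorem: a=7, b=7, f(n)=n. Since log_7(7) = 1 and f(n) = Θ(n^1), Case 2 applies. T(n) = O(n log n).

Answer: O(n log n)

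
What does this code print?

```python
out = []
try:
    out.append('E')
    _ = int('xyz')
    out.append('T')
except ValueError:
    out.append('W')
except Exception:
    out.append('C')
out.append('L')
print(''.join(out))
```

Execution trace: 'E' (try body) → 'W' (except ValueError) → 'L' (after the try/except). Output: EWL

Answer: EWL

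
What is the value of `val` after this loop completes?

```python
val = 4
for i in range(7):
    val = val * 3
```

Multiply by 3, 7 times: 4 * 3^7 = 8748
`val` takes the values: 4 → 12 → 36 → 108 → 324 → 972 → 2916 → 8748

Answer: 8748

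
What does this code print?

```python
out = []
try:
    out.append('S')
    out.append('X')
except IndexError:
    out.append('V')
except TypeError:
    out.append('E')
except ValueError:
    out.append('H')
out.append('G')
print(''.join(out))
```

Execution trace: 'S' (try body) → 'X' (try body, no exception) → 'G' (after the try/except). Output: SXG

Answer: SXG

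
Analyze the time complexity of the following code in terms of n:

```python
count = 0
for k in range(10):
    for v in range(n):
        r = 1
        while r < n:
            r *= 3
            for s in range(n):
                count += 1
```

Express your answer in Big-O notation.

Each loop level contributes: 1 × n × log n × n. Multiplying the contributions gives O(n^2 log n).

Answer: O(n^2 log n)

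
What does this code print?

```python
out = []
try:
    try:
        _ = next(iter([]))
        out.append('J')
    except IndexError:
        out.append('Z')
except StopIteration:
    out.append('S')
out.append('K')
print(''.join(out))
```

Execution trace: 'S' (outer except StopIteration) → 'K' (after the try/except). Output: SK

Answer: SK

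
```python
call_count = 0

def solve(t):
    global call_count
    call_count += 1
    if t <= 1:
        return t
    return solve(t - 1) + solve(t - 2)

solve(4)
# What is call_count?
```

Calls(t) = 1 + Calls(t-1) + Calls(t-2); Calls(0)=Calls(1)=1. For t=4 this gives 9.

Answer: 9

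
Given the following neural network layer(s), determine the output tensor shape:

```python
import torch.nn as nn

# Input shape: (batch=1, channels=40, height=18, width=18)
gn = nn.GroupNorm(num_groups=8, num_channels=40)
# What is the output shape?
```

Input: (1, 40, 18, 18) -> Output: (1, 40, 18, 18)

Answer: (1, 40, 18, 18)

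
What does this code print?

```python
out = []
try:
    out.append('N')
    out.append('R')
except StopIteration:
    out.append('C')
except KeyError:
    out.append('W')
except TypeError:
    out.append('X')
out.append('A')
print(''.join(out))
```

Execution trace: 'N' (try body) → 'R' (try body, no exception) → 'A' (after the try/except). Output: NRA

Answer: NRA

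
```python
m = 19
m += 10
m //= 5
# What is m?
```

Trace:
`m = 19` → m = 19
`m += 10` → m = 29
`m //= 5` → m = 5
So m = 5

Answer: 5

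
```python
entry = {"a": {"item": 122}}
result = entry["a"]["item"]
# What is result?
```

Trace:
`entry = {"a": {"item": 122}}` → entry = {'a': {'item': 122}}
`result = entry["a"]["item"]` → result = 122
So result = 122

Answer: 122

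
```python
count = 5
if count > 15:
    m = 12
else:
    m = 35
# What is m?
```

Trace:
`count = 5` → count = 5
`if count > 15: ...` → count > 15 is False, take else branch → m = 35
So m = 35

Answer: 35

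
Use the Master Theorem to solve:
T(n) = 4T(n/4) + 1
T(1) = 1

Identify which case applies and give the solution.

a=4, b=4, f(n)=1. log_4(4) = 1. Since c=0 < 1, Case 1 applies: T(n) = Θ(n^log_b(a)) = O(n).

Answer: O(n) - Case 1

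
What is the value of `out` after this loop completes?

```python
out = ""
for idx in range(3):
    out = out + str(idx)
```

Concatenate digits 0 to 2
`out` takes the values: "" → "0" → "01" → "012"

Answer: "012"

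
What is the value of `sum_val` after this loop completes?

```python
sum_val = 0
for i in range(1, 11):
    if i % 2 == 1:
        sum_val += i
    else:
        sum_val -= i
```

Add odd, subtract even
`sum_val` takes the values: 0 → 1 → -1 → 2 → -2 → 3 → -3 → 4 → -4 → 5 → -5

Answer: -5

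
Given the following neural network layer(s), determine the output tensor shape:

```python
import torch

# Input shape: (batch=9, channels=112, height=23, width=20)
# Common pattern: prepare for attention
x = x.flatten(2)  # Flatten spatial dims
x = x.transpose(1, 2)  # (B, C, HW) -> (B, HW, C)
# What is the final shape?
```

Input: (9, 112, 23, 20) -> after flatten(2): (9, 112, 460) -> Output: (9, 460, 112)

Answer: (9, 460, 112)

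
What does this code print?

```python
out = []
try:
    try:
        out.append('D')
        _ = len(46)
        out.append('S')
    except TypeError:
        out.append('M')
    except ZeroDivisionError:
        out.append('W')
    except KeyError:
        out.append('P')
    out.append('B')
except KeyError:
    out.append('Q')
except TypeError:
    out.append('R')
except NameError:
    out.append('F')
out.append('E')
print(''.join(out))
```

Execution trace: 'D' (inner try body) → 'M' (inner except TypeError) → 'B' (try body, no exception) → 'E' (after the try/except). Output: DMBE

Answer: DMBE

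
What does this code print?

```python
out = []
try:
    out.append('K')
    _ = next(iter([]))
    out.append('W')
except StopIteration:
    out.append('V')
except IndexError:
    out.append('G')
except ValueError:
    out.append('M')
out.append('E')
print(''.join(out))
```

Execution trace: 'K' (try body) → 'V' (except StopIteration) → 'E' (after the try/except). Output: KVE

Answer: KVE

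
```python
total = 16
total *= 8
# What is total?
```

Trace:
`total = 16` → total = 16
`total *= 8` → total = 128
So total = 128

Answer: 128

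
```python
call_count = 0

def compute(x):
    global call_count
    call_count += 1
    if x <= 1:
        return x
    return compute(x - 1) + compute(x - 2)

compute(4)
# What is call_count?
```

Calls(x) = 1 + Calls(x-1) + Calls(x-2); Calls(0)=Calls(1)=1. For x=4 this gives 9.

Answer: 9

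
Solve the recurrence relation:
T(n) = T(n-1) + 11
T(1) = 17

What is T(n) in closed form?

Unrolling: T(n) = T(1) + 11·(n-1) = 17 + 11(n-1) = 11n + 6.

Answer: T(n) = 11n + 6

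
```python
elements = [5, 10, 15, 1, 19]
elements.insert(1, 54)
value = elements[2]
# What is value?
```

Trace:
`elements = [5, 10, 15, 1, 19]` → elements = [5, 10, 15, 1, 19]
`elements.insert(1, 54)` → elements = [5, 54, 10, 15, 1, 19]
`value = elements[2]` → value = 10
So value = 10

Answer: 10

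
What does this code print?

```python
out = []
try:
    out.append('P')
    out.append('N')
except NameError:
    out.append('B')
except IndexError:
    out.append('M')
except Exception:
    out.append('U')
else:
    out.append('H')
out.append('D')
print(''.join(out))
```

Execution trace: 'P' (try body) → 'N' (try body, no exception) → 'H' (else) → 'D' (after the try/except). Output: PNHD

Answer: PNHD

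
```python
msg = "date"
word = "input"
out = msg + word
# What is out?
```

Trace:
`msg = "date"` → msg = 'date'
`word = "input"` → word = 'input'
`out = msg + word` → out = 'dateinput'
So out = 'dateinput'

Answer: 'dateinput'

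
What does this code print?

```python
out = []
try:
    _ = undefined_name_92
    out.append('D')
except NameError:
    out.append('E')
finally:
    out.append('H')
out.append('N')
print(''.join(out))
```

Execution trace: 'E' (except NameError) → 'H' (finally) → 'N' (after the try/except). Output: EHN

Answer: EHN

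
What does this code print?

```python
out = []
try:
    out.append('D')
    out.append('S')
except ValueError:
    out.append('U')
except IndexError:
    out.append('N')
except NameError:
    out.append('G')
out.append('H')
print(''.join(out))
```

Execution trace: 'D' (try body) → 'S' (try body, no exception) → 'H' (after the try/except). Output: DSH

Answer: DSH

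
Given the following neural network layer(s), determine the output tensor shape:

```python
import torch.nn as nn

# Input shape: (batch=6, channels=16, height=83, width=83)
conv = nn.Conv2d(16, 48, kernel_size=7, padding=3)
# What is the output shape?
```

Input: (6, 16, 83, 83) -> Output: (6, 48, 83, 83)

Answer: (6, 48, 83, 83)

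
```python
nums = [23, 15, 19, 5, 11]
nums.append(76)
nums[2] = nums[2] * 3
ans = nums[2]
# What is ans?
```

Trace:
`nums = [23, 15, 19, 5, 11]` → nums = [23, 15, 19, 5, 11]
`nums.append(76)` → nums = [23, 15, 19, 5, 11, 76]
`nums[2] = nums[2] * 3` → nums = [23, 15, 57, 5, 11, 76]
`ans = nums[2]` → ans = 57
So ans = 57

Answer: 57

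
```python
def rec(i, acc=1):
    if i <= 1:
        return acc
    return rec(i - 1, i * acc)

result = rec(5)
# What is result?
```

Accumulator trace (n, acc): (5, 1) -> (4, 5) -> (3, 20) -> (2, 60) -> (1, 120) -> return 120

Answer: 120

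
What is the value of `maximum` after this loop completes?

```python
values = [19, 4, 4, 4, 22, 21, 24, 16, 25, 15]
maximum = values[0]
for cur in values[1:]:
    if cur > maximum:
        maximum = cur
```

Maximum of [19, 4, 4, 4, 22, 21, 24, 16, 25, 15]
`maximum` takes the values: 19 → 22 → 24 → 25

Answer: 25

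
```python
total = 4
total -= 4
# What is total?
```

Trace:
`total = 4` → total = 4
`total -= 4` → total = 0
So total = 0

Answer: 0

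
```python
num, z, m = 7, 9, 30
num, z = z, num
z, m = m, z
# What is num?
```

Trace:
`num, z, m = 7, 9, 30` → num = 7; z = 9; m = 30
`num, z = z, num` → num = 9; z = 7
`z, m = m, z` → z = 30; m = 7
So num = 9

Answer: 9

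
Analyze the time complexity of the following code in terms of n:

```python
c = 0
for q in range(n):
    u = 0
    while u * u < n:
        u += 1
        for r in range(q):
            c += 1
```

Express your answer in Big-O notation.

Each loop level contributes: n × √n × n. Multiplying the contributions gives O(n^2√n).

Answer: O(n^2√n)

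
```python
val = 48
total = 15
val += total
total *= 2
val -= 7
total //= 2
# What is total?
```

Trace:
`val = 48` → val = 48
`total = 15` → total = 15
`val += total` → val = 63
`total *= 2` → total = 30
`val -= 7` → val = 56
`total //= 2` → total = 15
So total = 15

Answer: 15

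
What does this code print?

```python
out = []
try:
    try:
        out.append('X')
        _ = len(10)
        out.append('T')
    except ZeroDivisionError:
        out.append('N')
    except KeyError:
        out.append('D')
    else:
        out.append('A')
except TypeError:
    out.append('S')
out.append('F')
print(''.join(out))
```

Execution trace: 'X' (try body) → 'S' (outer except TypeError) → 'F' (after the try/except). Output: XSF

Answer: XSF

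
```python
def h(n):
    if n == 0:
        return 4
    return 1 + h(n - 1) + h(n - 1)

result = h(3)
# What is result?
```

h(n) = 1 + 2·h(n-1), h(0)=4. Closed form: (4+1)·2^3 - 1 = 39.

Answer: 39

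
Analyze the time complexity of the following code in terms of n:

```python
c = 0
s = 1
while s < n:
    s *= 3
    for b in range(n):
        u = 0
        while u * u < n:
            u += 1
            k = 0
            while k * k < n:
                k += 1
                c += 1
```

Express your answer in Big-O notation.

Each loop level contributes: log n × n × √n × √n. Multiplying the contributions gives O(n^2 log n).

Answer: O(n^2 log n)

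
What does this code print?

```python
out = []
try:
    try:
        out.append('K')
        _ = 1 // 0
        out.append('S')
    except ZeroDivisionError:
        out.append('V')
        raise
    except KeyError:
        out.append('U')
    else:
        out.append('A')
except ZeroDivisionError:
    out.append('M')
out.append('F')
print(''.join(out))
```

Execution trace: 'K' (inner try body) → 'V' (inner except ZeroDivisionError) → 'M' (outer except ZeroDivisionError) → 'F' (after the try/except). Output: KVMF

Answer: KVMF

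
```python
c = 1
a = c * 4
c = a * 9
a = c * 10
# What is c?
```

Trace:
`c = 1` → c = 1
`a = c * 4` → a = 4
`c = a * 9` → c = 36
`a = c * 10` → a = 360
So c = 36

Answer: 36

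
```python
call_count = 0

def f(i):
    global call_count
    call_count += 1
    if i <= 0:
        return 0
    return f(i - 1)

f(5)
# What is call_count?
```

Linear recursion stepping by 1: 6 calls from i=5 down to ≤0.

Answer: 6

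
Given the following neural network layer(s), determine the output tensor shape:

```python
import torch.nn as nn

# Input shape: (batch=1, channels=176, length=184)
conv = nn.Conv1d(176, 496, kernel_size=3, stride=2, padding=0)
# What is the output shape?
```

Input: (1, 176, 184) -> Output: (1, 496, 91)

Answer: (1, 496, 91)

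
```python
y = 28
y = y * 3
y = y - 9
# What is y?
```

Trace:
`y = 28` → y = 28
`y = y * 3` → y = 84
`y = y - 9` → y = 75
So y = 75

Answer: 75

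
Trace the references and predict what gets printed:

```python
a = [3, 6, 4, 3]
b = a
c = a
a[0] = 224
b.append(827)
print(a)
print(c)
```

Key concept: multiple aliases.
Step by step:
`a = [3, 6, 4, 3]` → a = [3, 6, 4, 3]
`b = a` → b = [3, 6, 4, 3] (same object as a)
`c = a` → c = [3, 6, 4, 3] (same object as a, b)
`a[0] = 224` → a = [224, 6, 4, 3] (same object as b, c); b = [224, 6, 4, 3] (same object as a, c); c = [224, 6, 4, 3] (same object as a, b)
`b.append(827)` → a = [224, 6, 4, 3, 827] (same object as b, c); b = [224, 6, 4, 3, 827] (same object as a, c); c = [224, 6, 4, 3, 827] (same object as a, b)
`print(a)` → prints [224, 6, 4, 3, 827]
`print(c)` → prints [224, 6, 4, 3, 827]

Answer:
[224, 6, 4, 3, 827]
[224, 6, 4, 3, 827]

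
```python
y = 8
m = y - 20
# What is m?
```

Trace:
`y = 8` → y = 8
`m = y - 20` → m = -12
So m = -12

Answer: -12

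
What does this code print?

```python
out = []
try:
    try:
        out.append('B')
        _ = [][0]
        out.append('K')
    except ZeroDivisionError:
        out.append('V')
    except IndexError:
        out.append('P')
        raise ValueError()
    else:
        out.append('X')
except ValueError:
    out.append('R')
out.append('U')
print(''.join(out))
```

Execution trace: 'B' (try body) → 'P' (except IndexError) → 'R' (outer except ValueError) → 'U' (after the try/except). Output: BPRU

Answer: BPRU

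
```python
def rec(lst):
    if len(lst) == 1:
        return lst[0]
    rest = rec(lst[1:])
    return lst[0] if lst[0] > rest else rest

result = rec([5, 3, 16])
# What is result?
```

Recursive max over [5, 3, 16] = 16

Answer: 16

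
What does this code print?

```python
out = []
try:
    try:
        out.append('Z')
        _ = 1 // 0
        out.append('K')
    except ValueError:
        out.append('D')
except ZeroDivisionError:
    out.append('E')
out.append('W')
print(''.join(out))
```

Execution trace: 'Z' (try body) → 'E' (outer except ZeroDivisionError) → 'W' (after the try/except). Output: ZEW

Answer: ZEW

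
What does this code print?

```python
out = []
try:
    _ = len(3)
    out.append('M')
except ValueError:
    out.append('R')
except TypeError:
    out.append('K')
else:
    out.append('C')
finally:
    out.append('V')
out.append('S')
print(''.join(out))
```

Execution trace: 'K' (except TypeError) → 'V' (finally) → 'S' (after the try/except). Output: KVS

Answer: KVS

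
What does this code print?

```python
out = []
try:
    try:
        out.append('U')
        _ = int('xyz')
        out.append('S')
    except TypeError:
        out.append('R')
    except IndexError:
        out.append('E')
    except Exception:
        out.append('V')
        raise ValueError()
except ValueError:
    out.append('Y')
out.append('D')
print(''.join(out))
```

Execution trace: 'U' (inner try body) → 'V' (inner except Exception) → 'Y' (outer except ValueError) → 'D' (after the try/except). Output: UVYD

Answer: UVYD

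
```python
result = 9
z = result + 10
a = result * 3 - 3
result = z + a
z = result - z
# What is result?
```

Trace:
`result = 9` → result = 9
`z = result + 10` → z = 19
`a = result * 3 - 3` → a = 24
`result = z + a` → result = 43
`z = result - z` → z = 24
So result = 43

Answer: 43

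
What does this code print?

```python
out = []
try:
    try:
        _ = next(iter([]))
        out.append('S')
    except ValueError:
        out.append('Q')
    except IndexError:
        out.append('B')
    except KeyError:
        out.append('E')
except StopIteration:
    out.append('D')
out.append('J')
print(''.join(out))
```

Execution trace: 'D' (outer except StopIteration) → 'J' (after the try/except). Output: DJ

Answer: DJ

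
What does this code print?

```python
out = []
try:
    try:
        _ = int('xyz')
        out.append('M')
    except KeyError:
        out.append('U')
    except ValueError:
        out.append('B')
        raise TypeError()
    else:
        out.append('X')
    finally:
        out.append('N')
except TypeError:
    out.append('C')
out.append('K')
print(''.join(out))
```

Execution trace: 'B' (inner except ValueError) → 'N' (inner finally) → 'C' (outer except TypeError) → 'K' (after the try/except). Output: BNCK

Answer: BNCK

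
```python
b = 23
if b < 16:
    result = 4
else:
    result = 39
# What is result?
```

Trace:
`b = 23` → b = 23
`if b < 16: ...` → b < 16 is False, take else branch → result = 39
So result = 39

Answer: 39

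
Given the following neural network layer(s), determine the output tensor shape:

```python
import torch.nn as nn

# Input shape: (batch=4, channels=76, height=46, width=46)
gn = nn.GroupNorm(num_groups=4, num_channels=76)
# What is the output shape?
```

Input: (4, 76, 46, 46) -> Output: (4, 76, 46, 46)

Answer: (4, 76, 46, 46)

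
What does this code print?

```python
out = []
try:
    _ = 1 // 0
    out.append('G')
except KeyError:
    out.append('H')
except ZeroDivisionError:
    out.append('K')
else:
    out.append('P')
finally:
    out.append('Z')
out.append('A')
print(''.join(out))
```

Execution trace: 'K' (except ZeroDivisionError) → 'Z' (finally) → 'A' (after the try/except). Output: KZA

Answer: KZA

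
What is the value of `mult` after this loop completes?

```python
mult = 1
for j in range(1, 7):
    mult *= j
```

6! = 720
`mult` takes the values: 1 → 2 → 6 → 24 → 120 → 720

Answer: 720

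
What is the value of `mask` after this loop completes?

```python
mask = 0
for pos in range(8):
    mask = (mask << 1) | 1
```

Build 8 consecutive 1-bits: 0b11111111
`mask` takes the values: 0 → 1 → 3 → 7 → 15 → 31 → 63 → 127 → 255

Answer: 255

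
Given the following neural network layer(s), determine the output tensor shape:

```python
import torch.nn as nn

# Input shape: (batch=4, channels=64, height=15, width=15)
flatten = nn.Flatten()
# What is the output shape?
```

Input: (4, 64, 15, 15) -> Output: (4, 14400)

Answer: (4, 14400)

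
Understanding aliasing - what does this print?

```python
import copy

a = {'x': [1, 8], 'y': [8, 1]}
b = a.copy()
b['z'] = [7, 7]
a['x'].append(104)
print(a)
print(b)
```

Key concept: shallow copy of dict with mutable values.
Step by step:
`a = {'x': [1, 8], 'y': [8, 1]}` → a = {'x': [1, 8], 'y': [8, 1]}
`b = a.copy()` → b = {'x': [1, 8], 'y': [8, 1]}
`b['z'] = [7, 7]` → b = {'x': [1, 8], 'y': [8, 1], 'z': [7, 7]}
`a['x'].append(104)` → a = {'x': [1, 8, 104], 'y': [8, 1]}; b = {'x': [1, 8, 104], 'y': [8, 1], 'z': [7, 7]}
`print(a)` → prints {'x': [1, 8, 104], 'y': [8, 1]}
`print(b)` → prints {'x': [1, 8, 104], 'y': [8, 1], 'z': [7, 7]}

Answer:
{'x': [1, 8, 104], 'y': [8, 1]}
{'x': [1, 8, 104], 'y': [8, 1], 'z': [7, 7]}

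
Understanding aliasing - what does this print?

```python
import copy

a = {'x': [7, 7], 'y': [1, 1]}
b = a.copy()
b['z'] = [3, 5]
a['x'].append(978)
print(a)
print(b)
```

Key concept: shallow copy of dict with mutable values.
Step by step:
`a = {'x': [7, 7], 'y': [1, 1]}` → a = {'x': [7, 7], 'y': [1, 1]}
`b = a.copy()` → b = {'x': [7, 7], 'y': [1, 1]}
`b['z'] = [3, 5]` → b = {'x': [7, 7], 'y': [1, 1], 'z': [3, 5]}
`a['x'].append(978)` → a = {'x': [7, 7, 978], 'y': [1, 1]}; b = {'x': [7, 7, 978], 'y': [1, 1], 'z': [3, 5]}
`print(a)` → prints {'x': [7, 7, 978], 'y': [1, 1]}
`print(b)` → prints {'x': [7, 7, 978], 'y': [1, 1], 'z': [3, 5]}

Answer:
{'x': [7, 7, 978], 'y': [1, 1]}
{'x': [7, 7, 978], 'y': [1, 1], 'z': [3, 5]}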